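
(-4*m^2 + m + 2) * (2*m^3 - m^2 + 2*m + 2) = -8*m^5 + 6*m^4 - 5*m^3 - 8*m^2 + 6*m + 4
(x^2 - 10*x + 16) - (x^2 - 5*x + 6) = 10 - 5*x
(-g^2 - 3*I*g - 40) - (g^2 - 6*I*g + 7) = -2*g^2 + 3*I*g - 47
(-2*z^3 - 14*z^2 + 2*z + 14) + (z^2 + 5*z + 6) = -2*z^3 - 13*z^2 + 7*z + 20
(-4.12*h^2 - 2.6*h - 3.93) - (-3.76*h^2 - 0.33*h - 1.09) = -0.36*h^2 - 2.27*h - 2.84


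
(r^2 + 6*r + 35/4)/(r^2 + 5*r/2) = (r + 7/2)/r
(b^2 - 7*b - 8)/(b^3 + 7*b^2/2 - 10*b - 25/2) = 2*(b - 8)/(2*b^2 + 5*b - 25)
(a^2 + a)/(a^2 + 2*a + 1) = a/(a + 1)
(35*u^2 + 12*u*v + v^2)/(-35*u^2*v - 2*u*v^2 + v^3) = (-7*u - v)/(v*(7*u - v))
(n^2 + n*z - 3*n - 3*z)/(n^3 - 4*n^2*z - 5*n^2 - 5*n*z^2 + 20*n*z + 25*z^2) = (3 - n)/(-n^2 + 5*n*z + 5*n - 25*z)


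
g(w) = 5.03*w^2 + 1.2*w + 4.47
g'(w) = 10.06*w + 1.2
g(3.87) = 84.45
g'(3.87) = 40.13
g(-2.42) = 31.02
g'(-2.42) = -23.15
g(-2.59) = 35.10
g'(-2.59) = -24.86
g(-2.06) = 23.34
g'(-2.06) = -19.52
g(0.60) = 7.00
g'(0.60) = 7.24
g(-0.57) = 5.42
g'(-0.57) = -4.53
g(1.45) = 16.79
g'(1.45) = 15.79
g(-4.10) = 84.10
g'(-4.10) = -40.05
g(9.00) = 422.70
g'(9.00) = 91.74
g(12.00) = 743.19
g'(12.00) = 121.92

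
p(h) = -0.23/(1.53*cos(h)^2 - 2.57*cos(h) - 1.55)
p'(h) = -0.23*(3.06*sin(h)*cos(h) - 2.57*sin(h))/(1.53*cos(h)^2 - 2.57*cos(h) - 1.55)^2 = (0.5911 - 0.7038*cos(h))*sin(h)/(-1.53*cos(h)^2 + 2.57*cos(h) + 1.55)^2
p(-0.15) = 0.09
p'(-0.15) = 0.00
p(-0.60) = 0.09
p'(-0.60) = -0.00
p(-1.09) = 0.10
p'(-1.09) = -0.04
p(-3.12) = -0.09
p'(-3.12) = -0.00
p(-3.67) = -0.13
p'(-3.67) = 0.18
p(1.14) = 0.10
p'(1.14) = 0.05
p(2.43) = -0.18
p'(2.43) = 0.45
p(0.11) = 0.09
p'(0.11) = -0.00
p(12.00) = 0.09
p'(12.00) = 0.00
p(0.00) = 0.09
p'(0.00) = 0.00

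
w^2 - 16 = (w - 4)*(w + 4)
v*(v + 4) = v^2 + 4*v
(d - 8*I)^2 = d^2 - 16*I*d - 64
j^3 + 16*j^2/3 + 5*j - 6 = (j - 2/3)*(j + 3)^2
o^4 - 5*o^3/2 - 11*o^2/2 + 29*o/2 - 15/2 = (o - 3)*(o - 1)^2*(o + 5/2)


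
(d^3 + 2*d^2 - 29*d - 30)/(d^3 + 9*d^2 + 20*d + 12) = (d - 5)/(d + 2)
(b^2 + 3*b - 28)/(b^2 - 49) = (b - 4)/(b - 7)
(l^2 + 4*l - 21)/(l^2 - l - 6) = (l + 7)/(l + 2)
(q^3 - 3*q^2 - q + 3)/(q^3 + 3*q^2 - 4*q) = (q^2 - 2*q - 3)/(q*(q + 4))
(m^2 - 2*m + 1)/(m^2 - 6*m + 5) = (m - 1)/(m - 5)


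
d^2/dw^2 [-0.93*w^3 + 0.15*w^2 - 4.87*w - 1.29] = 0.3 - 5.58*w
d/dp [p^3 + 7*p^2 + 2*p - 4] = 3*p^2 + 14*p + 2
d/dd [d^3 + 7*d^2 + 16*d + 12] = 3*d^2 + 14*d + 16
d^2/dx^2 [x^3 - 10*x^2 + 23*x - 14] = 6*x - 20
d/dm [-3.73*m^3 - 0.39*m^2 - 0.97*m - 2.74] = -11.19*m^2 - 0.78*m - 0.97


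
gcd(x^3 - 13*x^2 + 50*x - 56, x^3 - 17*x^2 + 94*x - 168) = x^2 - 11*x + 28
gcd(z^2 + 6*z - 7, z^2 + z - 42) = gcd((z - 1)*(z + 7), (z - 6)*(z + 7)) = z + 7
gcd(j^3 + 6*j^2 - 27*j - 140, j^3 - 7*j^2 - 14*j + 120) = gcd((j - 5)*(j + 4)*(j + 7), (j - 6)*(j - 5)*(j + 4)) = j^2 - j - 20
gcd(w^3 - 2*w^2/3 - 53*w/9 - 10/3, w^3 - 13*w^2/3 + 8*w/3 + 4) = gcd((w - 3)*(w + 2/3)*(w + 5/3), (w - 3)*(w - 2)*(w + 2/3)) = w^2 - 7*w/3 - 2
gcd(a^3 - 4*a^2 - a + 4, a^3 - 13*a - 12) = a^2 - 3*a - 4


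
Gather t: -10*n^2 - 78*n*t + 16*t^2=-10*n^2 - 78*n*t + 16*t^2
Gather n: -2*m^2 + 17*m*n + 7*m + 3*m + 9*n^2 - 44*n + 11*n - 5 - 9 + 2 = -2*m^2 + 10*m + 9*n^2 + n*(17*m - 33) - 12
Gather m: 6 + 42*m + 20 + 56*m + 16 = 98*m + 42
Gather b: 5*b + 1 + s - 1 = 5*b + s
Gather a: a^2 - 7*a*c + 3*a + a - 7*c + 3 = a^2 + a*(4 - 7*c) - 7*c + 3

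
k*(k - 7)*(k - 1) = k^3 - 8*k^2 + 7*k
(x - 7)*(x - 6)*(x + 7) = x^3 - 6*x^2 - 49*x + 294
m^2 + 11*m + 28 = (m + 4)*(m + 7)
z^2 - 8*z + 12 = (z - 6)*(z - 2)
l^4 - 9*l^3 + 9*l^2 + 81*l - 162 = (l - 6)*(l - 3)^2*(l + 3)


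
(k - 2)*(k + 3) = k^2 + k - 6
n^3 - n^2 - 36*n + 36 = (n - 6)*(n - 1)*(n + 6)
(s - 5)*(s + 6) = s^2 + s - 30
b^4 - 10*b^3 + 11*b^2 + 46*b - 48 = (b - 8)*(b - 3)*(b - 1)*(b + 2)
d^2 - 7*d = d*(d - 7)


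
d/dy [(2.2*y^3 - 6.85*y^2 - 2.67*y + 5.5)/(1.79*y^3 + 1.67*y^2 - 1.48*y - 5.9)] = (15.9355*y^4 + 3.0466*y^3 - 53.8781*y^2 + 62.46*y + 23.893)/(3.2041*y^6 + 5.9786*y^5 - 2.5095*y^4 - 26.0652*y^3 - 17.5156*y^2 + 17.464*y + 34.81)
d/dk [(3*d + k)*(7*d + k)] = 10*d + 2*k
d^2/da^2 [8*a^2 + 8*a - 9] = 16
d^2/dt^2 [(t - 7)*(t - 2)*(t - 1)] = 6*t - 20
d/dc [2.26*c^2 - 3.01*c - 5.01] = 4.52*c - 3.01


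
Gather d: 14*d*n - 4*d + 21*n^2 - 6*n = d*(14*n - 4) + 21*n^2 - 6*n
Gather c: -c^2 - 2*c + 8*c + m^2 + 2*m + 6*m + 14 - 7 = -c^2 + 6*c + m^2 + 8*m + 7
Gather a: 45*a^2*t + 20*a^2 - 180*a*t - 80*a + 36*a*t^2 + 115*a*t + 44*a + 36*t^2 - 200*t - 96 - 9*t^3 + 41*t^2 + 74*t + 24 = a^2*(45*t + 20) + a*(36*t^2 - 65*t - 36) - 9*t^3 + 77*t^2 - 126*t - 72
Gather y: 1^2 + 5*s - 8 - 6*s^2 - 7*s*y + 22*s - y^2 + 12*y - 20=-6*s^2 + 27*s - y^2 + y*(12 - 7*s) - 27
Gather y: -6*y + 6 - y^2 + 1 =-y^2 - 6*y + 7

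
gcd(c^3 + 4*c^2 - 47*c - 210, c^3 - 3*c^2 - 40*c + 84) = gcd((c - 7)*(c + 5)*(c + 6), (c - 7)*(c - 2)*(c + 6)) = c^2 - c - 42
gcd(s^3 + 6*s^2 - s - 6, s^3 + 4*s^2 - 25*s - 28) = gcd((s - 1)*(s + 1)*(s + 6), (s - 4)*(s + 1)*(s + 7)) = s + 1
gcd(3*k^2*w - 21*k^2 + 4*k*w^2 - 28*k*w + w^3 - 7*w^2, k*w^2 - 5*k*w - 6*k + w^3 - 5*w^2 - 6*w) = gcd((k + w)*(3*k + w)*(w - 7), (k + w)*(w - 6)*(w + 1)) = k + w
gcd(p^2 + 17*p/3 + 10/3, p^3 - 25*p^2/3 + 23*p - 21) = 1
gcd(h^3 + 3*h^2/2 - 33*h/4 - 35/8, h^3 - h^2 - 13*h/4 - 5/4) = h^2 - 2*h - 5/4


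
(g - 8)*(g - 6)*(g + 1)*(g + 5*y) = g^4 + 5*g^3*y - 13*g^3 - 65*g^2*y + 34*g^2 + 170*g*y + 48*g + 240*y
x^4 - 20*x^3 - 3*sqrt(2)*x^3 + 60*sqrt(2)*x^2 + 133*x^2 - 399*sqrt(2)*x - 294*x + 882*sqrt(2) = (x - 7)^2*(x - 6)*(x - 3*sqrt(2))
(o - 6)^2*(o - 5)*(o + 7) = o^4 - 10*o^3 - 23*o^2 + 492*o - 1260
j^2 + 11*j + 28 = (j + 4)*(j + 7)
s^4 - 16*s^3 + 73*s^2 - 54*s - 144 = (s - 8)*(s - 6)*(s - 3)*(s + 1)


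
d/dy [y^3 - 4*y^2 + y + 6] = 3*y^2 - 8*y + 1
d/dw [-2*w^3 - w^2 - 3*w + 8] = -6*w^2 - 2*w - 3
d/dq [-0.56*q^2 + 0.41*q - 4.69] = 0.41 - 1.12*q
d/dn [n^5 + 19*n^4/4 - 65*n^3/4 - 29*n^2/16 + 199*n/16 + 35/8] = 5*n^4 + 19*n^3 - 195*n^2/4 - 29*n/8 + 199/16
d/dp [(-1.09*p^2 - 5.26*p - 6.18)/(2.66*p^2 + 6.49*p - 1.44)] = (6.9175*p^2 + 36.0168*p + 47.6826)/(7.0756*p^4 + 34.5268*p^3 + 34.4593*p^2 - 18.6912*p + 2.0736)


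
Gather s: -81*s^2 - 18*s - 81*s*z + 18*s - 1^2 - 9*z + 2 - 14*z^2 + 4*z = -81*s^2 - 81*s*z - 14*z^2 - 5*z + 1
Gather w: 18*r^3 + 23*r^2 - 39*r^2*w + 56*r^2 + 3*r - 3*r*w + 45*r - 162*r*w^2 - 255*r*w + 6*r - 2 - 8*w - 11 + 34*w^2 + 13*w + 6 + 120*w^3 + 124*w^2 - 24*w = 18*r^3 + 79*r^2 + 54*r + 120*w^3 + w^2*(158 - 162*r) + w*(-39*r^2 - 258*r - 19) - 7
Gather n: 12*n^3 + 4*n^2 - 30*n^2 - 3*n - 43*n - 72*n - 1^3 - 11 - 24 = 12*n^3 - 26*n^2 - 118*n - 36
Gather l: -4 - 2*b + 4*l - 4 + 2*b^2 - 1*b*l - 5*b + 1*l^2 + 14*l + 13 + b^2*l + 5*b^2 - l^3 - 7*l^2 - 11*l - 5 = 7*b^2 - 7*b - l^3 - 6*l^2 + l*(b^2 - b + 7)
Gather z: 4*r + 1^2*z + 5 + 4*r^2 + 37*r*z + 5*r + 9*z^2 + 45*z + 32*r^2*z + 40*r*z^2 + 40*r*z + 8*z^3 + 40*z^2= 4*r^2 + 9*r + 8*z^3 + z^2*(40*r + 49) + z*(32*r^2 + 77*r + 46) + 5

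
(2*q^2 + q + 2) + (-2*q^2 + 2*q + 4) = 3*q + 6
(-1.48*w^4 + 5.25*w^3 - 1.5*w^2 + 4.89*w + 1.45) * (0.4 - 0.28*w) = 0.4144*w^5 - 2.062*w^4 + 2.52*w^3 - 1.9692*w^2 + 1.55*w + 0.58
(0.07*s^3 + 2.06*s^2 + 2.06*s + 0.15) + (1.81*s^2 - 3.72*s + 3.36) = 0.07*s^3 + 3.87*s^2 - 1.66*s + 3.51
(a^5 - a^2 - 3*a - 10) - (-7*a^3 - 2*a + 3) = a^5 + 7*a^3 - a^2 - a - 13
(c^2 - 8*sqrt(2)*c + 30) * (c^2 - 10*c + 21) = c^4 - 8*sqrt(2)*c^3 - 10*c^3 + 51*c^2 + 80*sqrt(2)*c^2 - 300*c - 168*sqrt(2)*c + 630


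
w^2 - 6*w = w*(w - 6)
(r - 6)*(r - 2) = r^2 - 8*r + 12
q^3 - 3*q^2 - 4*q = q*(q - 4)*(q + 1)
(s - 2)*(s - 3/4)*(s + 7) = s^3 + 17*s^2/4 - 71*s/4 + 21/2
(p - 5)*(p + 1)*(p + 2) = p^3 - 2*p^2 - 13*p - 10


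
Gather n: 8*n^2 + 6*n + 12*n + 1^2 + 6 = 8*n^2 + 18*n + 7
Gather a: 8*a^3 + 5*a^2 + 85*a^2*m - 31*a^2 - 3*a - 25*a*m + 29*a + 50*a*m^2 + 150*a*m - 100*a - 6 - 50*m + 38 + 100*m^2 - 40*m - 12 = 8*a^3 + a^2*(85*m - 26) + a*(50*m^2 + 125*m - 74) + 100*m^2 - 90*m + 20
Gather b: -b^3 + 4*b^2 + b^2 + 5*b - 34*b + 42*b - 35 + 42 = -b^3 + 5*b^2 + 13*b + 7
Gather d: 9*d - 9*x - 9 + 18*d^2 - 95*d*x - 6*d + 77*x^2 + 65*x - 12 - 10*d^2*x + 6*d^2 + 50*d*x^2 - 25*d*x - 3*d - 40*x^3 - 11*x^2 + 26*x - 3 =d^2*(24 - 10*x) + d*(50*x^2 - 120*x) - 40*x^3 + 66*x^2 + 82*x - 24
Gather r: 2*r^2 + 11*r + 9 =2*r^2 + 11*r + 9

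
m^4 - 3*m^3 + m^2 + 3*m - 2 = (m - 2)*(m - 1)^2*(m + 1)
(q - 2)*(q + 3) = q^2 + q - 6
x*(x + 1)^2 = x^3 + 2*x^2 + x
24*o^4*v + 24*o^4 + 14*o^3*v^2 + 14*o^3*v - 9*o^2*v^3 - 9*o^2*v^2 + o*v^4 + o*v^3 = (-6*o + v)*(-4*o + v)*(o + v)*(o*v + o)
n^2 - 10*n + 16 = (n - 8)*(n - 2)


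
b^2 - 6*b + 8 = (b - 4)*(b - 2)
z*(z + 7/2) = z^2 + 7*z/2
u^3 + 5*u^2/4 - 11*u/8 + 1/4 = (u - 1/2)*(u - 1/4)*(u + 2)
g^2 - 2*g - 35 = (g - 7)*(g + 5)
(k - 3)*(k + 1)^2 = k^3 - k^2 - 5*k - 3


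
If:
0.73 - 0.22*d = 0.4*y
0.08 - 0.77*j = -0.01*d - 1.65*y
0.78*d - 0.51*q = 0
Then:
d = 3.31818181818182 - 1.81818181818182*y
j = 2.11924439197166*y + 0.146989374262102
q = 5.07486631016043 - 2.7807486631016*y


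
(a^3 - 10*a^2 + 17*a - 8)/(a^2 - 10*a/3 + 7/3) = 3*(a^2 - 9*a + 8)/(3*a - 7)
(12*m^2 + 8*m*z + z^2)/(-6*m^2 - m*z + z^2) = (6*m + z)/(-3*m + z)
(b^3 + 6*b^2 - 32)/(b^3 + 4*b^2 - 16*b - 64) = (b - 2)/(b - 4)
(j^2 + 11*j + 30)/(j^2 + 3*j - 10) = (j + 6)/(j - 2)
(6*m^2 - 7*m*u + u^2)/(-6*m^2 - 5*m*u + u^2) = (-m + u)/(m + u)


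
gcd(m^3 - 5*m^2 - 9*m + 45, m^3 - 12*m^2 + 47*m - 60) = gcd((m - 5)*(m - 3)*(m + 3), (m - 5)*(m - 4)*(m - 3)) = m^2 - 8*m + 15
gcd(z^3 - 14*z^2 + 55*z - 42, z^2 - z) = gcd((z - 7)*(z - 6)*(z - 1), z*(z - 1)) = z - 1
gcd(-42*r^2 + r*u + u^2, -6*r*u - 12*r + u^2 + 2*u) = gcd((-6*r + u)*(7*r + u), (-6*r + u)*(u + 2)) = 6*r - u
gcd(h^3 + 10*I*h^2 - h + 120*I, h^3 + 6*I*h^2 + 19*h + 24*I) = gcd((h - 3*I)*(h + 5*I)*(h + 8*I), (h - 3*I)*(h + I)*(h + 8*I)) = h^2 + 5*I*h + 24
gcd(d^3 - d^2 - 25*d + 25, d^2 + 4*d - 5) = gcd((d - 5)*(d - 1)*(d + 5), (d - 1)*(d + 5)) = d^2 + 4*d - 5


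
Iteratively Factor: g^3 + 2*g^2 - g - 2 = (g + 2)*(g^2 - 1) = (g - 1)*(g + 2)*(g + 1)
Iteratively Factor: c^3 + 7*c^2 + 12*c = (c + 3)*(c^2 + 4*c) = c*(c + 3)*(c + 4)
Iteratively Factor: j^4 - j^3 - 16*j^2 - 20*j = (j - 5)*(j^3 + 4*j^2 + 4*j) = (j - 5)*(j + 2)*(j^2 + 2*j) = j*(j - 5)*(j + 2)*(j + 2)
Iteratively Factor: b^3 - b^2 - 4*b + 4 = (b - 1)*(b^2 - 4) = (b - 1)*(b + 2)*(b - 2)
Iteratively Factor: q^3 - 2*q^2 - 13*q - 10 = (q + 2)*(q^2 - 4*q - 5) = (q - 5)*(q + 2)*(q + 1)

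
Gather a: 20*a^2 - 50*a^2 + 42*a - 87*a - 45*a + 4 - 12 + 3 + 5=-30*a^2 - 90*a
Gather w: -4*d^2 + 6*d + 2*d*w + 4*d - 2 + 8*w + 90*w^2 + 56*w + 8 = -4*d^2 + 10*d + 90*w^2 + w*(2*d + 64) + 6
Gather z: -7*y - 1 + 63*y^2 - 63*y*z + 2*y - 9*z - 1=63*y^2 - 5*y + z*(-63*y - 9) - 2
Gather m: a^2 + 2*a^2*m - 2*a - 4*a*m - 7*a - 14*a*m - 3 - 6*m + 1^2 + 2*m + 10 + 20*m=a^2 - 9*a + m*(2*a^2 - 18*a + 16) + 8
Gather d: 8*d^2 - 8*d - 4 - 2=8*d^2 - 8*d - 6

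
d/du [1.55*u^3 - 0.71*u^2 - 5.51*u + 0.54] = 4.65*u^2 - 1.42*u - 5.51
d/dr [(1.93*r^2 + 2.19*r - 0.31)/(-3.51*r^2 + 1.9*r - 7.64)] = (11.3539*r^2 - 31.6666*r - 16.1426)/(12.3201*r^4 - 13.338*r^3 + 57.2428*r^2 - 29.032*r + 58.3696)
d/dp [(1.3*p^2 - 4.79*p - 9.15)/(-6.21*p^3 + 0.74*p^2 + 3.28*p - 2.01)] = (8.073*p^4 - 59.4918*p^3 - 162.6559*p^2 + 8.316*p + 39.6399)/(38.5641*p^6 - 9.1908*p^5 - 40.19*p^4 + 29.8186*p^3 + 7.7836*p^2 - 13.1856*p + 4.0401)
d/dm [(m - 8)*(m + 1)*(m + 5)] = 3*m^2 - 4*m - 43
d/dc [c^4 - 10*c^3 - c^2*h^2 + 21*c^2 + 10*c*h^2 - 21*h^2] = 4*c^3 - 30*c^2 - 2*c*h^2 + 42*c + 10*h^2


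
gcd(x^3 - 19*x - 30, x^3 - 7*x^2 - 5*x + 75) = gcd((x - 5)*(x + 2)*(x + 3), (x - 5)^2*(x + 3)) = x^2 - 2*x - 15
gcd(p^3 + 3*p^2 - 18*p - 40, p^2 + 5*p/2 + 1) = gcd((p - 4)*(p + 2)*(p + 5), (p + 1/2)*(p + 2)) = p + 2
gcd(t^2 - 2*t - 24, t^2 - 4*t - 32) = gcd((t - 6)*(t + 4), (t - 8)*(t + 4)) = t + 4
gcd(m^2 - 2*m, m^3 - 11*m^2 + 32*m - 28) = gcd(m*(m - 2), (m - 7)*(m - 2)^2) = m - 2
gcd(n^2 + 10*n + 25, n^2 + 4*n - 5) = n + 5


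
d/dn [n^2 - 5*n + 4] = 2*n - 5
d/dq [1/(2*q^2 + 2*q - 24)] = (-q - 1/2)/(q^2 + q - 12)^2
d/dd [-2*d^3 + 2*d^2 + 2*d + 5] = -6*d^2 + 4*d + 2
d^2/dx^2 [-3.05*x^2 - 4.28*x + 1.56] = -6.10000000000000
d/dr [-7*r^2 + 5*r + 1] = 5 - 14*r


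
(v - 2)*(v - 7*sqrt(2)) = v^2 - 7*sqrt(2)*v - 2*v + 14*sqrt(2)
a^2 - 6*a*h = a*(a - 6*h)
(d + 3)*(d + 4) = d^2 + 7*d + 12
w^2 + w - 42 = (w - 6)*(w + 7)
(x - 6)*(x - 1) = x^2 - 7*x + 6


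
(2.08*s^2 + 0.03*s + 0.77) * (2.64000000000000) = 5.4912*s^2 + 0.0792*s + 2.0328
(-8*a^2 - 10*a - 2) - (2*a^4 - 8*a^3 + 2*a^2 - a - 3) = -2*a^4 + 8*a^3 - 10*a^2 - 9*a + 1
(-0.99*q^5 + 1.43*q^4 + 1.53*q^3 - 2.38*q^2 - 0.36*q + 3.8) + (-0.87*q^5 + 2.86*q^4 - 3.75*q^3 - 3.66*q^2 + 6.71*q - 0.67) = -1.86*q^5 + 4.29*q^4 - 2.22*q^3 - 6.04*q^2 + 6.35*q + 3.13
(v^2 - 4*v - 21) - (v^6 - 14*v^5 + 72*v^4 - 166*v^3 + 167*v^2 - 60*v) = -v^6 + 14*v^5 - 72*v^4 + 166*v^3 - 166*v^2 + 56*v - 21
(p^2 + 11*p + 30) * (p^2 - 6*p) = p^4 + 5*p^3 - 36*p^2 - 180*p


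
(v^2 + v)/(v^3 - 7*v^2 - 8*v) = 1/(v - 8)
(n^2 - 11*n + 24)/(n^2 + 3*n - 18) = (n - 8)/(n + 6)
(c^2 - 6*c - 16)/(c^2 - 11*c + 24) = (c + 2)/(c - 3)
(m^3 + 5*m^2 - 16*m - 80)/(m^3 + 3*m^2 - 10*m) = (m^2 - 16)/(m*(m - 2))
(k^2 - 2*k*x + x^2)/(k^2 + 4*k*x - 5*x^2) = (k - x)/(k + 5*x)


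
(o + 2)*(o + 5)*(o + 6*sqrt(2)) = o^3 + 7*o^2 + 6*sqrt(2)*o^2 + 10*o + 42*sqrt(2)*o + 60*sqrt(2)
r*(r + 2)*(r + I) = r^3 + 2*r^2 + I*r^2 + 2*I*r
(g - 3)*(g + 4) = g^2 + g - 12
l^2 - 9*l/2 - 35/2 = (l - 7)*(l + 5/2)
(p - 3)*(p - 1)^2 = p^3 - 5*p^2 + 7*p - 3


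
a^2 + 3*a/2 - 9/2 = (a - 3/2)*(a + 3)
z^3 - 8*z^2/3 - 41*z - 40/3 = (z - 8)*(z + 1/3)*(z + 5)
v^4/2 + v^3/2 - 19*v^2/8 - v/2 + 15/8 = (v/2 + 1/2)*(v - 3/2)*(v - 1)*(v + 5/2)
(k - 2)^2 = k^2 - 4*k + 4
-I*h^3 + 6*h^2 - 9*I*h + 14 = (h - 2*I)*(h + 7*I)*(-I*h + 1)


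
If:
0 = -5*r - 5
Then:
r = -1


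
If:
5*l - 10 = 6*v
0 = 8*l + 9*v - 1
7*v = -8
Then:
No Solution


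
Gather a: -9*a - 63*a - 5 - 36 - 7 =-72*a - 48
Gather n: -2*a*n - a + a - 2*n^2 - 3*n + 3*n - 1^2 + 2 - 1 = -2*a*n - 2*n^2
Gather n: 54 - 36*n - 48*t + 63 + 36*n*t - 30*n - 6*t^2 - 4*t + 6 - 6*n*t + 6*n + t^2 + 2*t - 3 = n*(30*t - 60) - 5*t^2 - 50*t + 120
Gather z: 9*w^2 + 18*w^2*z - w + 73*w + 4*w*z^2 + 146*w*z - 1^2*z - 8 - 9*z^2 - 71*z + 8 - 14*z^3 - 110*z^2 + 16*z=9*w^2 + 72*w - 14*z^3 + z^2*(4*w - 119) + z*(18*w^2 + 146*w - 56)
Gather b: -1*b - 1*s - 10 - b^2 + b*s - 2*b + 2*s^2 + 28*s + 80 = -b^2 + b*(s - 3) + 2*s^2 + 27*s + 70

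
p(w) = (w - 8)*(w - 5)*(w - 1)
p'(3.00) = -4.00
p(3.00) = 20.00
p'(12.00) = 149.00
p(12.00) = 308.00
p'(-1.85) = 115.07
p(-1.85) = -192.30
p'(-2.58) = 145.21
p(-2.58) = -287.10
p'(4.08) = -11.30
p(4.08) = 11.11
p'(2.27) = 4.90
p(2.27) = 19.87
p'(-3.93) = 209.37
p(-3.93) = -525.22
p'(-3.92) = 208.86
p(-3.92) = -523.13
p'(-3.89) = 207.32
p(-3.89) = -516.88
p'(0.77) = 33.22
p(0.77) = -7.03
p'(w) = (w - 8)*(w - 5) + (w - 8)*(w - 1) + (w - 5)*(w - 1)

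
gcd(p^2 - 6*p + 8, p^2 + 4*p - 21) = 1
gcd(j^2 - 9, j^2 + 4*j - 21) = j - 3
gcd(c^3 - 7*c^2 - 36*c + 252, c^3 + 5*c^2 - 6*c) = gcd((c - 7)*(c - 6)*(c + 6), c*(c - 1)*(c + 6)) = c + 6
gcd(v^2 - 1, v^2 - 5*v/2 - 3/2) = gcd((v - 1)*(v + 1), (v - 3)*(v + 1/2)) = 1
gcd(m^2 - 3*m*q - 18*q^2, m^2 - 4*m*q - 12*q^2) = -m + 6*q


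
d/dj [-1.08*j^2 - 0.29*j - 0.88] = -2.16*j - 0.29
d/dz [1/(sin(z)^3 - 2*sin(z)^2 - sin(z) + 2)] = (-3*sin(z)^2 + 4*sin(z) + 1)/((sin(z) - 2)^2*cos(z)^3)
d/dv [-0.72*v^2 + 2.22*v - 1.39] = 2.22 - 1.44*v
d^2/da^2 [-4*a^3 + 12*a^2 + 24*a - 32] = 24 - 24*a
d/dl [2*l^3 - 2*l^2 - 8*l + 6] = 6*l^2 - 4*l - 8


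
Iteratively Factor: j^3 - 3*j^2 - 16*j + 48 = (j - 3)*(j^2 - 16) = (j - 3)*(j + 4)*(j - 4)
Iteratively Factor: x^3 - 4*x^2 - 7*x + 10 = (x - 5)*(x^2 + x - 2) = (x - 5)*(x + 2)*(x - 1)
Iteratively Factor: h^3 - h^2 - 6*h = (h)*(h^2 - h - 6) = h*(h + 2)*(h - 3)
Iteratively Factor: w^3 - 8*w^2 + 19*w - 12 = (w - 3)*(w^2 - 5*w + 4) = (w - 4)*(w - 3)*(w - 1)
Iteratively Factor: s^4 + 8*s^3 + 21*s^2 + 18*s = (s + 3)*(s^3 + 5*s^2 + 6*s) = s*(s + 3)*(s^2 + 5*s + 6) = s*(s + 2)*(s + 3)*(s + 3)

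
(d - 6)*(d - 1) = d^2 - 7*d + 6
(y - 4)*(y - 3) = y^2 - 7*y + 12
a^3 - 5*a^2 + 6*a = a*(a - 3)*(a - 2)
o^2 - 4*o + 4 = (o - 2)^2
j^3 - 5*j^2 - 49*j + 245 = (j - 7)*(j - 5)*(j + 7)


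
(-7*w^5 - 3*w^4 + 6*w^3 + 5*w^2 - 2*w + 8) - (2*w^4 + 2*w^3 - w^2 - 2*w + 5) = -7*w^5 - 5*w^4 + 4*w^3 + 6*w^2 + 3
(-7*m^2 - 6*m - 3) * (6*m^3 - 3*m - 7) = -42*m^5 - 36*m^4 + 3*m^3 + 67*m^2 + 51*m + 21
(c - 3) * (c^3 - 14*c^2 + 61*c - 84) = c^4 - 17*c^3 + 103*c^2 - 267*c + 252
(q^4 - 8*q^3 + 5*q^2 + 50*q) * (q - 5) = q^5 - 13*q^4 + 45*q^3 + 25*q^2 - 250*q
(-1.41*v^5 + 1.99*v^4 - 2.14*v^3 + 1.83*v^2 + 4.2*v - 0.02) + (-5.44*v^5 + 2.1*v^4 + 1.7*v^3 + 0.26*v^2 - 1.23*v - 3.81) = -6.85*v^5 + 4.09*v^4 - 0.44*v^3 + 2.09*v^2 + 2.97*v - 3.83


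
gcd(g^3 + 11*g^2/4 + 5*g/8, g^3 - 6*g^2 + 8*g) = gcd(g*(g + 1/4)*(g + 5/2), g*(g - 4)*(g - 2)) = g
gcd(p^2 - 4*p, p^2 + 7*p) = p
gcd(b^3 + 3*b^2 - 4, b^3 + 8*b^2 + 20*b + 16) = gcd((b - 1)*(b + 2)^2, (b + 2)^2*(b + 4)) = b^2 + 4*b + 4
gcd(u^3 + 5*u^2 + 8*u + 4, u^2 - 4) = u + 2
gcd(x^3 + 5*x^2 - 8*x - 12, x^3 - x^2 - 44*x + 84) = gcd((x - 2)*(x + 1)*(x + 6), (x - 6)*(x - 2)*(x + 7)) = x - 2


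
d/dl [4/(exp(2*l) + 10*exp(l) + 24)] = 8*(-exp(l) - 5)*exp(l)/(exp(2*l) + 10*exp(l) + 24)^2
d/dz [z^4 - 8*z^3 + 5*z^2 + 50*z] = 4*z^3 - 24*z^2 + 10*z + 50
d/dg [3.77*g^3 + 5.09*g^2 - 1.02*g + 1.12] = 11.31*g^2 + 10.18*g - 1.02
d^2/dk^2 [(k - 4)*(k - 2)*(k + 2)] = 6*k - 8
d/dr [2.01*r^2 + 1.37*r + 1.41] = 4.02*r + 1.37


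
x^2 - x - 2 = (x - 2)*(x + 1)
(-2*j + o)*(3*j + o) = -6*j^2 + j*o + o^2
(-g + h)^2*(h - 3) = g^2*h - 3*g^2 - 2*g*h^2 + 6*g*h + h^3 - 3*h^2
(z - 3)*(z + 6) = z^2 + 3*z - 18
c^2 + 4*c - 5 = (c - 1)*(c + 5)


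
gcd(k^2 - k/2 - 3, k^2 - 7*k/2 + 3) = k - 2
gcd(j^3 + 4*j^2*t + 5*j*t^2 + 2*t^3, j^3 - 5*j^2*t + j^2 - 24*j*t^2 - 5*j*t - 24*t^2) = 1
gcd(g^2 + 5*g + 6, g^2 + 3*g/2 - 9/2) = g + 3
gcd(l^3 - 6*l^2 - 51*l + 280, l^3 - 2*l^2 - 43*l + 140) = l^2 + 2*l - 35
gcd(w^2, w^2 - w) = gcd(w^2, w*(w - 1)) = w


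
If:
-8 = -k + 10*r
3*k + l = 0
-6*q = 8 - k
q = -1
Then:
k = 2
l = -6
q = -1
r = -3/5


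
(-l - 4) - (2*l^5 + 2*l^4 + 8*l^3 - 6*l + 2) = -2*l^5 - 2*l^4 - 8*l^3 + 5*l - 6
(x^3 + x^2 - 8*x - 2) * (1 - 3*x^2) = -3*x^5 - 3*x^4 + 25*x^3 + 7*x^2 - 8*x - 2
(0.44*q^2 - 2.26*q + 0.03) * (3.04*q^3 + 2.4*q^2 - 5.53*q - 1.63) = 1.3376*q^5 - 5.8144*q^4 - 7.766*q^3 + 11.8526*q^2 + 3.5179*q - 0.0489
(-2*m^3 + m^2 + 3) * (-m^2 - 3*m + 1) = 2*m^5 + 5*m^4 - 5*m^3 - 2*m^2 - 9*m + 3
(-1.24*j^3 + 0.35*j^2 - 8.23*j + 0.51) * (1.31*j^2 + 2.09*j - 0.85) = -1.6244*j^5 - 2.1331*j^4 - 8.9958*j^3 - 16.8301*j^2 + 8.0614*j - 0.4335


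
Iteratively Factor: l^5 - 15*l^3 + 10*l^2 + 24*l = (l)*(l^4 - 15*l^2 + 10*l + 24) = l*(l - 2)*(l^3 + 2*l^2 - 11*l - 12) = l*(l - 2)*(l + 1)*(l^2 + l - 12) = l*(l - 3)*(l - 2)*(l + 1)*(l + 4)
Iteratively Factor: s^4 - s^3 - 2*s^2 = (s - 2)*(s^3 + s^2) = (s - 2)*(s + 1)*(s^2) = s*(s - 2)*(s + 1)*(s)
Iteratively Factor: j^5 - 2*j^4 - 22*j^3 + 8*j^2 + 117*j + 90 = (j + 1)*(j^4 - 3*j^3 - 19*j^2 + 27*j + 90) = (j - 3)*(j + 1)*(j^3 - 19*j - 30) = (j - 3)*(j + 1)*(j + 2)*(j^2 - 2*j - 15) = (j - 5)*(j - 3)*(j + 1)*(j + 2)*(j + 3)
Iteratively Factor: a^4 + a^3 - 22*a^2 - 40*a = (a - 5)*(a^3 + 6*a^2 + 8*a) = a*(a - 5)*(a^2 + 6*a + 8) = a*(a - 5)*(a + 4)*(a + 2)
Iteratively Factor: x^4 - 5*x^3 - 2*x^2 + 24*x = (x)*(x^3 - 5*x^2 - 2*x + 24) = x*(x - 3)*(x^2 - 2*x - 8) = x*(x - 4)*(x - 3)*(x + 2)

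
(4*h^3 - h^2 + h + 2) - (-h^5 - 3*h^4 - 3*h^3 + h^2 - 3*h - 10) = h^5 + 3*h^4 + 7*h^3 - 2*h^2 + 4*h + 12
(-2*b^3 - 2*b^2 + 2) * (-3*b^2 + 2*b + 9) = 6*b^5 + 2*b^4 - 22*b^3 - 24*b^2 + 4*b + 18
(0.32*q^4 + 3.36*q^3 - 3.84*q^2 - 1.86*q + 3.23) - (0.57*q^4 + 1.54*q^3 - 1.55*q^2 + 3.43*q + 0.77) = -0.25*q^4 + 1.82*q^3 - 2.29*q^2 - 5.29*q + 2.46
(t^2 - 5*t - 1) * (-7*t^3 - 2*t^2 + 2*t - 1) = -7*t^5 + 33*t^4 + 19*t^3 - 9*t^2 + 3*t + 1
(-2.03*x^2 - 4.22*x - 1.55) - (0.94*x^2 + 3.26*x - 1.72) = -2.97*x^2 - 7.48*x + 0.17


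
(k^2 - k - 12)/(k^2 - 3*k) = (k^2 - k - 12)/(k*(k - 3))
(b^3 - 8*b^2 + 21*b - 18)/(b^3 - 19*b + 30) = (b - 3)/(b + 5)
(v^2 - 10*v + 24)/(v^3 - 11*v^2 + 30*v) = (v - 4)/(v*(v - 5))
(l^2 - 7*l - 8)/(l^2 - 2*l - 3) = (l - 8)/(l - 3)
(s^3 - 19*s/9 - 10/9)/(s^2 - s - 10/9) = s + 1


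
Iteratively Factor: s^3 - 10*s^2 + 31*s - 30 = (s - 2)*(s^2 - 8*s + 15) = (s - 5)*(s - 2)*(s - 3)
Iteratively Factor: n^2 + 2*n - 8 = (n + 4)*(n - 2)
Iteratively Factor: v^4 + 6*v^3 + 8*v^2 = (v)*(v^3 + 6*v^2 + 8*v) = v*(v + 4)*(v^2 + 2*v) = v^2*(v + 4)*(v + 2)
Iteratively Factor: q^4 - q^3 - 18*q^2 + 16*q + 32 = (q - 2)*(q^3 + q^2 - 16*q - 16) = (q - 2)*(q + 4)*(q^2 - 3*q - 4) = (q - 4)*(q - 2)*(q + 4)*(q + 1)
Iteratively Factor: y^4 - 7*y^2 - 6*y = (y)*(y^3 - 7*y - 6) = y*(y - 3)*(y^2 + 3*y + 2) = y*(y - 3)*(y + 1)*(y + 2)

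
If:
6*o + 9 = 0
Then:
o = -3/2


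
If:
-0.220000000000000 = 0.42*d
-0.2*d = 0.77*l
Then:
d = -0.52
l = 0.14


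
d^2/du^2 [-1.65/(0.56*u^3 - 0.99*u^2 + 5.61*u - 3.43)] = ((5.544*u - 3.267)*(0.56*u^3 - 0.99*u^2 + 5.61*u - 3.43) - 1.65*(1.68*u^2 - 1.98*u + 5.61)*(3.36*u^2 - 3.96*u + 11.22))/(0.56*u^3 - 0.99*u^2 + 5.61*u - 3.43)^3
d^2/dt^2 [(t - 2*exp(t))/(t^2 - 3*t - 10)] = 2*(-(t - 2*exp(t))*(2*t - 3)^2 + (-t + (2*t - 3)*(2*exp(t) - 1) + 2*exp(t))*(-t^2 + 3*t + 10) + (-t^2 + 3*t + 10)^2*exp(t))/(-t^2 + 3*t + 10)^3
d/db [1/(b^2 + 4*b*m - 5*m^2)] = 2*(-b - 2*m)/(b^2 + 4*b*m - 5*m^2)^2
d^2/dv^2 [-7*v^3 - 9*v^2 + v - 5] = -42*v - 18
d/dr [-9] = 0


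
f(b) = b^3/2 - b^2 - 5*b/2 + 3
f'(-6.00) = 63.50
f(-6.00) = -126.00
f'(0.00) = -2.50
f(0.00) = 3.00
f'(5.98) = 39.18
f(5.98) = 59.21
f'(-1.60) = 4.54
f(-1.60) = 2.39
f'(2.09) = -0.13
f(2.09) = -2.03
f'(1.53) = -2.05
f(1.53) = -1.38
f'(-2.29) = 9.95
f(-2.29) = -2.52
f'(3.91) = 12.61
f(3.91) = 7.83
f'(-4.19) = 32.21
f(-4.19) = -40.86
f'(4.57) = 19.69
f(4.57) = 18.41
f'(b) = 3*b^2/2 - 2*b - 5/2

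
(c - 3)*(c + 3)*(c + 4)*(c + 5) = c^4 + 9*c^3 + 11*c^2 - 81*c - 180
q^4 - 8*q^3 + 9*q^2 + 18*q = q*(q - 6)*(q - 3)*(q + 1)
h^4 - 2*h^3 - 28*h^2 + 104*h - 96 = (h - 4)*(h - 2)^2*(h + 6)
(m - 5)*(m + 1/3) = m^2 - 14*m/3 - 5/3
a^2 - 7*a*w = a*(a - 7*w)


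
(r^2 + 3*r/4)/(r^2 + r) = (r + 3/4)/(r + 1)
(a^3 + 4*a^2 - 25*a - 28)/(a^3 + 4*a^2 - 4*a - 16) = (a^3 + 4*a^2 - 25*a - 28)/(a^3 + 4*a^2 - 4*a - 16)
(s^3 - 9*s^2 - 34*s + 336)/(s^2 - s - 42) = s - 8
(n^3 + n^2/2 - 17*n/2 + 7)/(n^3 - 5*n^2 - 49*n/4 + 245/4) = 2*(n^2 - 3*n + 2)/(2*n^2 - 17*n + 35)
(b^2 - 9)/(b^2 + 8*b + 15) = (b - 3)/(b + 5)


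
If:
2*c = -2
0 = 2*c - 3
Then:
No Solution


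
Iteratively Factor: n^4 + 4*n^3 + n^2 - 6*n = (n + 3)*(n^3 + n^2 - 2*n) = (n + 2)*(n + 3)*(n^2 - n) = n*(n + 2)*(n + 3)*(n - 1)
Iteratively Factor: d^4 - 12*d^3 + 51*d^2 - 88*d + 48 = (d - 4)*(d^3 - 8*d^2 + 19*d - 12) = (d - 4)^2*(d^2 - 4*d + 3) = (d - 4)^2*(d - 1)*(d - 3)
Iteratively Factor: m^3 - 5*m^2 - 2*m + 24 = (m - 3)*(m^2 - 2*m - 8) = (m - 4)*(m - 3)*(m + 2)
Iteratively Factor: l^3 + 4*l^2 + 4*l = (l)*(l^2 + 4*l + 4) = l*(l + 2)*(l + 2)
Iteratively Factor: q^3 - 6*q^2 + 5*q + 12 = (q + 1)*(q^2 - 7*q + 12) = (q - 4)*(q + 1)*(q - 3)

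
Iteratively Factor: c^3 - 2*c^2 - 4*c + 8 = (c - 2)*(c^2 - 4) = (c - 2)*(c + 2)*(c - 2)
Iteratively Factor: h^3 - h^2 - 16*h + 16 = (h - 1)*(h^2 - 16) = (h - 4)*(h - 1)*(h + 4)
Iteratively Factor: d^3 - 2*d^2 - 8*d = (d + 2)*(d^2 - 4*d) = (d - 4)*(d + 2)*(d)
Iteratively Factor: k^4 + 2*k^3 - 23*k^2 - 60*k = (k - 5)*(k^3 + 7*k^2 + 12*k) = (k - 5)*(k + 3)*(k^2 + 4*k) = (k - 5)*(k + 3)*(k + 4)*(k)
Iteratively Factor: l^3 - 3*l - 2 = (l - 2)*(l^2 + 2*l + 1) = (l - 2)*(l + 1)*(l + 1)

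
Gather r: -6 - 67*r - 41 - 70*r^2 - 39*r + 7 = -70*r^2 - 106*r - 40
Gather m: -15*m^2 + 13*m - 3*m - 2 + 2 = -15*m^2 + 10*m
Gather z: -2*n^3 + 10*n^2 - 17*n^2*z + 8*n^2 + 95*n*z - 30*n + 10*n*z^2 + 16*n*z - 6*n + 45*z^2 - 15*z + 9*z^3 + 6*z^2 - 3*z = -2*n^3 + 18*n^2 - 36*n + 9*z^3 + z^2*(10*n + 51) + z*(-17*n^2 + 111*n - 18)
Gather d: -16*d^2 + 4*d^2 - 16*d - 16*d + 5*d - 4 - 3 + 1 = -12*d^2 - 27*d - 6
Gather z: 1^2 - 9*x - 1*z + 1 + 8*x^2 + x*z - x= 8*x^2 - 10*x + z*(x - 1) + 2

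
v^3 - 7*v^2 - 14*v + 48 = (v - 8)*(v - 2)*(v + 3)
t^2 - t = t*(t - 1)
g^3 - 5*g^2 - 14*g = g*(g - 7)*(g + 2)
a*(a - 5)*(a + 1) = a^3 - 4*a^2 - 5*a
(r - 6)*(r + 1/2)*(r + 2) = r^3 - 7*r^2/2 - 14*r - 6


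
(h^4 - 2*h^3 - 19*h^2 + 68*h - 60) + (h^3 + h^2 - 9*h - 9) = h^4 - h^3 - 18*h^2 + 59*h - 69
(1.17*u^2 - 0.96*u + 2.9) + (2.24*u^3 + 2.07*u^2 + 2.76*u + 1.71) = 2.24*u^3 + 3.24*u^2 + 1.8*u + 4.61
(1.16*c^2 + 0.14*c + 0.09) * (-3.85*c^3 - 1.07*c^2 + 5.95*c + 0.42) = -4.466*c^5 - 1.7802*c^4 + 6.4057*c^3 + 1.2239*c^2 + 0.5943*c + 0.0378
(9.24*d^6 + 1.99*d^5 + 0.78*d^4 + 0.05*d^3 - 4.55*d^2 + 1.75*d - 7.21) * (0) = 0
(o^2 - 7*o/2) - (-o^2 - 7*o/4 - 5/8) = 2*o^2 - 7*o/4 + 5/8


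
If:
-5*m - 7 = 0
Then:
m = -7/5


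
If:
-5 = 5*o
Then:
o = -1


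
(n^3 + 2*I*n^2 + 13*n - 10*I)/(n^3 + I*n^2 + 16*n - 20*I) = (n - I)/(n - 2*I)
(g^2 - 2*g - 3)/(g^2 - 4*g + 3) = (g + 1)/(g - 1)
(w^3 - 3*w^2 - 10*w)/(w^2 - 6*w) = (w^2 - 3*w - 10)/(w - 6)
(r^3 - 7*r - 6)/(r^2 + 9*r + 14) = (r^2 - 2*r - 3)/(r + 7)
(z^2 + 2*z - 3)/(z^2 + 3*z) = (z - 1)/z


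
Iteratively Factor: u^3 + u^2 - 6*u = (u)*(u^2 + u - 6) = u*(u + 3)*(u - 2)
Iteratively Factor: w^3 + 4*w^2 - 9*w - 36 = (w - 3)*(w^2 + 7*w + 12) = (w - 3)*(w + 3)*(w + 4)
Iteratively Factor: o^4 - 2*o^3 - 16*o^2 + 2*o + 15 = (o + 3)*(o^3 - 5*o^2 - o + 5) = (o - 1)*(o + 3)*(o^2 - 4*o - 5) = (o - 5)*(o - 1)*(o + 3)*(o + 1)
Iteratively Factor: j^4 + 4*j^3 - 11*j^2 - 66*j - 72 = (j - 4)*(j^3 + 8*j^2 + 21*j + 18) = (j - 4)*(j + 3)*(j^2 + 5*j + 6) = (j - 4)*(j + 2)*(j + 3)*(j + 3)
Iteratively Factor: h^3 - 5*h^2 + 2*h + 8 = (h - 2)*(h^2 - 3*h - 4) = (h - 4)*(h - 2)*(h + 1)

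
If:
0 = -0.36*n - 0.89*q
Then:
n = -2.47222222222222*q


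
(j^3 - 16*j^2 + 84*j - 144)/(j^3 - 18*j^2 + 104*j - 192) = (j - 6)/(j - 8)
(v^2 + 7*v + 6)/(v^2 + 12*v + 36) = (v + 1)/(v + 6)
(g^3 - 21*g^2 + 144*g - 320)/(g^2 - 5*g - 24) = (g^2 - 13*g + 40)/(g + 3)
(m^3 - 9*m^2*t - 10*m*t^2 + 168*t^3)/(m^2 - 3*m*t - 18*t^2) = (m^2 - 3*m*t - 28*t^2)/(m + 3*t)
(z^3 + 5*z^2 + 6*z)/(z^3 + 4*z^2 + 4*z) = (z + 3)/(z + 2)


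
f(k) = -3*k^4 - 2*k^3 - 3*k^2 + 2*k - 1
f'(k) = -12*k^3 - 6*k^2 - 6*k + 2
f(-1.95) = -44.85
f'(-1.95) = 79.86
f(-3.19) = -283.64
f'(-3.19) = 349.62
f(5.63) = -3455.82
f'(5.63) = -2363.40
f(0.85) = -4.26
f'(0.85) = -14.80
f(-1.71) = -28.84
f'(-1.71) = 54.72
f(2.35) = -130.32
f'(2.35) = -200.97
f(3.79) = -764.37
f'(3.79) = -760.20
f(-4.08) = -754.57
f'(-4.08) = 741.61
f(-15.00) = -145831.00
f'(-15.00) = 39242.00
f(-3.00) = -223.00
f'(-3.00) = 290.00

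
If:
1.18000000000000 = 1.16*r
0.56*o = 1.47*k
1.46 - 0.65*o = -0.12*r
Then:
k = 0.93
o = 2.43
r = 1.02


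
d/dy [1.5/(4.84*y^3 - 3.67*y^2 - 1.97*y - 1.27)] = (-21.78*y^2 + 11.01*y + 2.955)/(-4.84*y^3 + 3.67*y^2 + 1.97*y + 1.27)^2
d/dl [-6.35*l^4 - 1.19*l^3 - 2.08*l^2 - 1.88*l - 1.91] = -25.4*l^3 - 3.57*l^2 - 4.16*l - 1.88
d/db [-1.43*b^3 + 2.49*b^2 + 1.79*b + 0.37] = -4.29*b^2 + 4.98*b + 1.79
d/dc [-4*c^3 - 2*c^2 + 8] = 4*c*(-3*c - 1)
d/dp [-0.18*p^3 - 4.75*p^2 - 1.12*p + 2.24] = -0.54*p^2 - 9.5*p - 1.12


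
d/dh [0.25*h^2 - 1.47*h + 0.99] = 0.5*h - 1.47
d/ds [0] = 0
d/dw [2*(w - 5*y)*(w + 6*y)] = 4*w + 2*y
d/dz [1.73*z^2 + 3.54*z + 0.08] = 3.46*z + 3.54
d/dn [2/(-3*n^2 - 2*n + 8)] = 4*(3*n + 1)/(3*n^2 + 2*n - 8)^2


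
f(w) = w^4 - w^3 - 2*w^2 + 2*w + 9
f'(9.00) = 2639.00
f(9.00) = 5697.00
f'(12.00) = 6434.00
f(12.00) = 18753.00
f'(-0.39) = 2.87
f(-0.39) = 8.00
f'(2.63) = 43.50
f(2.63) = 30.08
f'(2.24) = 22.94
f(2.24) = 17.38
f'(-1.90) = -28.67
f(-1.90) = 17.87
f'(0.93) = -1.10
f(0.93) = 9.07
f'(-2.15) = -43.02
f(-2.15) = 26.76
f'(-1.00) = -1.00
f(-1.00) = 7.00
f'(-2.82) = -100.28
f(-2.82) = 73.12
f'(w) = 4*w^3 - 3*w^2 - 4*w + 2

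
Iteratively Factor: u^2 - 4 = (u + 2)*(u - 2)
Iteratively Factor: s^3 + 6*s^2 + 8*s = (s + 2)*(s^2 + 4*s) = (s + 2)*(s + 4)*(s)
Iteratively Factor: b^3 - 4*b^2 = (b)*(b^2 - 4*b) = b^2*(b - 4)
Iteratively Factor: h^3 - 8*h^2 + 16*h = (h)*(h^2 - 8*h + 16) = h*(h - 4)*(h - 4)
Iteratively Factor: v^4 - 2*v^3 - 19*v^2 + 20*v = (v + 4)*(v^3 - 6*v^2 + 5*v) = v*(v + 4)*(v^2 - 6*v + 5) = v*(v - 1)*(v + 4)*(v - 5)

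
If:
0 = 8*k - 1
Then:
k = 1/8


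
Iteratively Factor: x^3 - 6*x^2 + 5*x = (x - 5)*(x^2 - x) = x*(x - 5)*(x - 1)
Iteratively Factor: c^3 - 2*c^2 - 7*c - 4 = (c + 1)*(c^2 - 3*c - 4) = (c - 4)*(c + 1)*(c + 1)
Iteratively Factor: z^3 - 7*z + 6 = (z + 3)*(z^2 - 3*z + 2) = (z - 1)*(z + 3)*(z - 2)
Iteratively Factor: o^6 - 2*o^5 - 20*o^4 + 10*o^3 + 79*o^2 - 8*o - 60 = (o + 1)*(o^5 - 3*o^4 - 17*o^3 + 27*o^2 + 52*o - 60) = (o - 2)*(o + 1)*(o^4 - o^3 - 19*o^2 - 11*o + 30) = (o - 5)*(o - 2)*(o + 1)*(o^3 + 4*o^2 + o - 6) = (o - 5)*(o - 2)*(o + 1)*(o + 2)*(o^2 + 2*o - 3) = (o - 5)*(o - 2)*(o - 1)*(o + 1)*(o + 2)*(o + 3)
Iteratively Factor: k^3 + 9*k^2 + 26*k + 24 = (k + 4)*(k^2 + 5*k + 6) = (k + 3)*(k + 4)*(k + 2)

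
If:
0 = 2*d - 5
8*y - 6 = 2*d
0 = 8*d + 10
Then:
No Solution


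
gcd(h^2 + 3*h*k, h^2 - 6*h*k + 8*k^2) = 1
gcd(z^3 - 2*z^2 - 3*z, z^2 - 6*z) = z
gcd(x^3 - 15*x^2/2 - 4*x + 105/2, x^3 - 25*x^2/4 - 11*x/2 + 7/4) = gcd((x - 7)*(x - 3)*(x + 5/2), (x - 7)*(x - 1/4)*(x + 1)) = x - 7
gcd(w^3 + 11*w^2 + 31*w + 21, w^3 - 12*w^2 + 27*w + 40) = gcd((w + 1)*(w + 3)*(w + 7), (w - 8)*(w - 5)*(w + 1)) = w + 1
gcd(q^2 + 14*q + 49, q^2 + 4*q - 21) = q + 7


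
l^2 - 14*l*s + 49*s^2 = (l - 7*s)^2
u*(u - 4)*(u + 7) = u^3 + 3*u^2 - 28*u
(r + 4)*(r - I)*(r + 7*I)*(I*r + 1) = I*r^4 - 5*r^3 + 4*I*r^3 - 20*r^2 + 13*I*r^2 + 7*r + 52*I*r + 28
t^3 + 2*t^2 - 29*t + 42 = (t - 3)*(t - 2)*(t + 7)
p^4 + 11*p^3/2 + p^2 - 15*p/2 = p*(p - 1)*(p + 3/2)*(p + 5)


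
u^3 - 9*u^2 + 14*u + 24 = (u - 6)*(u - 4)*(u + 1)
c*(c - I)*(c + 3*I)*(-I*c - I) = -I*c^4 + 2*c^3 - I*c^3 + 2*c^2 - 3*I*c^2 - 3*I*c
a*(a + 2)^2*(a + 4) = a^4 + 8*a^3 + 20*a^2 + 16*a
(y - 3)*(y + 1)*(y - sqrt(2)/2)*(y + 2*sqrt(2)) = y^4 - 2*y^3 + 3*sqrt(2)*y^3/2 - 5*y^2 - 3*sqrt(2)*y^2 - 9*sqrt(2)*y/2 + 4*y + 6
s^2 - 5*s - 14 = (s - 7)*(s + 2)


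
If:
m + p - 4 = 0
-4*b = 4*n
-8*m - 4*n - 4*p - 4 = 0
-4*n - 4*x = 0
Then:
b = x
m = x - 5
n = -x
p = 9 - x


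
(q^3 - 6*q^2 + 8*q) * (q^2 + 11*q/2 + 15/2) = q^5 - q^4/2 - 35*q^3/2 - q^2 + 60*q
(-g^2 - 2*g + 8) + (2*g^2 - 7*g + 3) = g^2 - 9*g + 11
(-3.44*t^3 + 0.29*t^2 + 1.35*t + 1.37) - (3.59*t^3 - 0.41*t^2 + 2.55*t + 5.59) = -7.03*t^3 + 0.7*t^2 - 1.2*t - 4.22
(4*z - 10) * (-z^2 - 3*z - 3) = -4*z^3 - 2*z^2 + 18*z + 30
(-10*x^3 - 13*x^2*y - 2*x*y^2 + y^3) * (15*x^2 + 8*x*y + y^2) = -150*x^5 - 275*x^4*y - 144*x^3*y^2 - 14*x^2*y^3 + 6*x*y^4 + y^5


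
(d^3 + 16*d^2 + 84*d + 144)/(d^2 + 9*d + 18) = (d^2 + 10*d + 24)/(d + 3)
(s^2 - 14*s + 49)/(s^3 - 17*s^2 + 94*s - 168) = (s - 7)/(s^2 - 10*s + 24)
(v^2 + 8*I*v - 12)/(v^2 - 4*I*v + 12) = (v + 6*I)/(v - 6*I)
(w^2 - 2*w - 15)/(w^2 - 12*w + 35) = (w + 3)/(w - 7)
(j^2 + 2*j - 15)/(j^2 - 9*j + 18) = (j + 5)/(j - 6)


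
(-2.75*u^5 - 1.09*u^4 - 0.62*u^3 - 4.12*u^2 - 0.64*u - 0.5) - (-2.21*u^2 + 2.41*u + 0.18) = -2.75*u^5 - 1.09*u^4 - 0.62*u^3 - 1.91*u^2 - 3.05*u - 0.68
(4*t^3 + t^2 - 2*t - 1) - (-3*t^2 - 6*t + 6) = 4*t^3 + 4*t^2 + 4*t - 7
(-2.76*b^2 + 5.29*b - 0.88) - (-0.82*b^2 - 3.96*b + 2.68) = -1.94*b^2 + 9.25*b - 3.56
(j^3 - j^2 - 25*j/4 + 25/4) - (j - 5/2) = j^3 - j^2 - 29*j/4 + 35/4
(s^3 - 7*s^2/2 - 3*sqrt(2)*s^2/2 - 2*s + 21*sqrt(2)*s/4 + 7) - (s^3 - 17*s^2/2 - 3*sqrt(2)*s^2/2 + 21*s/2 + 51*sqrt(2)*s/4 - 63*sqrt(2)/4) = 5*s^2 - 25*s/2 - 15*sqrt(2)*s/2 + 7 + 63*sqrt(2)/4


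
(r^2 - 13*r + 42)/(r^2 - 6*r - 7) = (r - 6)/(r + 1)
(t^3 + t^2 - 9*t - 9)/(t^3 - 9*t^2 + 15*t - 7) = (t^3 + t^2 - 9*t - 9)/(t^3 - 9*t^2 + 15*t - 7)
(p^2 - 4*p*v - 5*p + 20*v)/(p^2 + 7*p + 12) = (p^2 - 4*p*v - 5*p + 20*v)/(p^2 + 7*p + 12)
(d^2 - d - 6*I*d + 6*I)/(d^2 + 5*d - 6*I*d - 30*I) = (d - 1)/(d + 5)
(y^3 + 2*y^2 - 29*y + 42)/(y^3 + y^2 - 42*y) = (y^2 - 5*y + 6)/(y*(y - 6))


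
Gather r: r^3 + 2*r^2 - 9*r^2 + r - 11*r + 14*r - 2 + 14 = r^3 - 7*r^2 + 4*r + 12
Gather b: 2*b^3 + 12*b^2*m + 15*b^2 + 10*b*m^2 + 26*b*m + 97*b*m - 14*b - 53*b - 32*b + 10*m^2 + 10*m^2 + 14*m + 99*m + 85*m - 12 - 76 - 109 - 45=2*b^3 + b^2*(12*m + 15) + b*(10*m^2 + 123*m - 99) + 20*m^2 + 198*m - 242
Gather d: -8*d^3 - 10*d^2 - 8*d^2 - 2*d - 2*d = -8*d^3 - 18*d^2 - 4*d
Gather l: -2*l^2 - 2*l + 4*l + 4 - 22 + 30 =-2*l^2 + 2*l + 12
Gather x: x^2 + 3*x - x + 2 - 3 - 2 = x^2 + 2*x - 3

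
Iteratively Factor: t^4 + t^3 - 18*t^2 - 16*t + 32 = (t + 4)*(t^3 - 3*t^2 - 6*t + 8) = (t + 2)*(t + 4)*(t^2 - 5*t + 4) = (t - 4)*(t + 2)*(t + 4)*(t - 1)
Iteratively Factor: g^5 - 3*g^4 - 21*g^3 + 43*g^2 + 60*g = (g + 1)*(g^4 - 4*g^3 - 17*g^2 + 60*g) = (g - 3)*(g + 1)*(g^3 - g^2 - 20*g) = g*(g - 3)*(g + 1)*(g^2 - g - 20) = g*(g - 5)*(g - 3)*(g + 1)*(g + 4)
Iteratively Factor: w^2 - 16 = (w - 4)*(w + 4)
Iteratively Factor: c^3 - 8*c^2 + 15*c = (c - 5)*(c^2 - 3*c) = (c - 5)*(c - 3)*(c)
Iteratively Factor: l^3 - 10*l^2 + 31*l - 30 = (l - 5)*(l^2 - 5*l + 6) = (l - 5)*(l - 2)*(l - 3)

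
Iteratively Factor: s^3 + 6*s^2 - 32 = (s + 4)*(s^2 + 2*s - 8) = (s - 2)*(s + 4)*(s + 4)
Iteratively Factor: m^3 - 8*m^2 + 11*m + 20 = (m + 1)*(m^2 - 9*m + 20) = (m - 5)*(m + 1)*(m - 4)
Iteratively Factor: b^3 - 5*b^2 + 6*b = (b - 3)*(b^2 - 2*b) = b*(b - 3)*(b - 2)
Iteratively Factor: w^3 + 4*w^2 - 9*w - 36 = (w + 3)*(w^2 + w - 12) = (w - 3)*(w + 3)*(w + 4)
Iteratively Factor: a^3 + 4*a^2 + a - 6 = (a - 1)*(a^2 + 5*a + 6) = (a - 1)*(a + 2)*(a + 3)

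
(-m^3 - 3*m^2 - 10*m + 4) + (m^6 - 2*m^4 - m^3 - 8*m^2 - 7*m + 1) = m^6 - 2*m^4 - 2*m^3 - 11*m^2 - 17*m + 5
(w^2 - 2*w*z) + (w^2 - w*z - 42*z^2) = 2*w^2 - 3*w*z - 42*z^2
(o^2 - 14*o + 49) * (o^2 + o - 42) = o^4 - 13*o^3 - 7*o^2 + 637*o - 2058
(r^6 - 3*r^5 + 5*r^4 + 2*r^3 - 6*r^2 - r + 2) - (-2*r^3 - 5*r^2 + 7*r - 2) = r^6 - 3*r^5 + 5*r^4 + 4*r^3 - r^2 - 8*r + 4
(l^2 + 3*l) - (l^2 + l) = 2*l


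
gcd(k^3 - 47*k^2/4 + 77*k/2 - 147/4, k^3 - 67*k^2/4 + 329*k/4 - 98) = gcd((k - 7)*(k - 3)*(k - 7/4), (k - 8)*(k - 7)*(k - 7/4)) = k^2 - 35*k/4 + 49/4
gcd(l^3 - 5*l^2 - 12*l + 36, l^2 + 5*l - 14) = l - 2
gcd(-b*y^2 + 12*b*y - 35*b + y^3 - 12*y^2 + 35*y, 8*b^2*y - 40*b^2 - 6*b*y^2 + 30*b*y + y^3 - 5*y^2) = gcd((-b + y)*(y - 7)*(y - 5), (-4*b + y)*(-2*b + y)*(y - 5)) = y - 5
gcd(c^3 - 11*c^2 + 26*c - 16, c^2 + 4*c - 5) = c - 1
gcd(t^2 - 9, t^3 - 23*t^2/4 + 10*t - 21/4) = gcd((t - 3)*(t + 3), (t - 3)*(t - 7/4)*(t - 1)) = t - 3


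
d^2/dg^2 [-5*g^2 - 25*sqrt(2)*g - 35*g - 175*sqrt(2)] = -10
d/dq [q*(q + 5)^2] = (q + 5)*(3*q + 5)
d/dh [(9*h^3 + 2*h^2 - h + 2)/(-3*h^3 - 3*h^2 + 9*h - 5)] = (-21*h^4 + 156*h^3 - 102*h^2 - 8*h - 13)/(9*h^6 + 18*h^5 - 45*h^4 - 24*h^3 + 111*h^2 - 90*h + 25)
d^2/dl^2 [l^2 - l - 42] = 2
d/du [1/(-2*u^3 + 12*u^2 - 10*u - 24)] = (3*u^2 - 12*u + 5)/(2*(u^3 - 6*u^2 + 5*u + 12)^2)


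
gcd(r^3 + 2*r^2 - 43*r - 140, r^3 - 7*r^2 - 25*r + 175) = r^2 - 2*r - 35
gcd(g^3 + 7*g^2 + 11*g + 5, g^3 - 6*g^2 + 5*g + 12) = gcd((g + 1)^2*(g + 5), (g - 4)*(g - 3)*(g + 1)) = g + 1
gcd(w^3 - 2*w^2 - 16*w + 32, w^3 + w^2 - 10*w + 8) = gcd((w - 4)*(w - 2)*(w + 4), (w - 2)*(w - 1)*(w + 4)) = w^2 + 2*w - 8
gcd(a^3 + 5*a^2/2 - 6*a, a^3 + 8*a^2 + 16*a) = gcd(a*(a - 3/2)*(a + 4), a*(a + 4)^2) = a^2 + 4*a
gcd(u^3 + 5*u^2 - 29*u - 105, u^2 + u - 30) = u - 5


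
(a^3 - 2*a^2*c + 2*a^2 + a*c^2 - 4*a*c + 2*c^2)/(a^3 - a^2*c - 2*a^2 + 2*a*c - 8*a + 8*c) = (a - c)/(a - 4)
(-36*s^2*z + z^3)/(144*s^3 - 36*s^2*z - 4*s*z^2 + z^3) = z/(-4*s + z)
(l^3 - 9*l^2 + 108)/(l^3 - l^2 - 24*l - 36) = (l - 6)/(l + 2)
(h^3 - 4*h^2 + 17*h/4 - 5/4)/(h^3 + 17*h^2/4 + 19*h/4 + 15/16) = 4*(4*h^3 - 16*h^2 + 17*h - 5)/(16*h^3 + 68*h^2 + 76*h + 15)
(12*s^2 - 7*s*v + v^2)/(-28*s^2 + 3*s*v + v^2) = (-3*s + v)/(7*s + v)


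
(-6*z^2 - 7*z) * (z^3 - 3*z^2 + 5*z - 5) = -6*z^5 + 11*z^4 - 9*z^3 - 5*z^2 + 35*z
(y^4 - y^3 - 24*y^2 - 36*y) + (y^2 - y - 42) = y^4 - y^3 - 23*y^2 - 37*y - 42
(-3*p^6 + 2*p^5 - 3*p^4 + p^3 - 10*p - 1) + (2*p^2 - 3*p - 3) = -3*p^6 + 2*p^5 - 3*p^4 + p^3 + 2*p^2 - 13*p - 4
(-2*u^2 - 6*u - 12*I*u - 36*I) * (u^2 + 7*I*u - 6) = -2*u^4 - 6*u^3 - 26*I*u^3 + 96*u^2 - 78*I*u^2 + 288*u + 72*I*u + 216*I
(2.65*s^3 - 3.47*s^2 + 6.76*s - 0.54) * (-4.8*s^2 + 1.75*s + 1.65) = -12.72*s^5 + 21.2935*s^4 - 34.148*s^3 + 8.6965*s^2 + 10.209*s - 0.891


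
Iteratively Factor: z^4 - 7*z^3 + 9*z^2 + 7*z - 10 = (z + 1)*(z^3 - 8*z^2 + 17*z - 10) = (z - 1)*(z + 1)*(z^2 - 7*z + 10) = (z - 5)*(z - 1)*(z + 1)*(z - 2)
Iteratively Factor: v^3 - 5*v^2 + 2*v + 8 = (v + 1)*(v^2 - 6*v + 8) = (v - 2)*(v + 1)*(v - 4)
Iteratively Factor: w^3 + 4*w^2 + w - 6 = (w + 2)*(w^2 + 2*w - 3) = (w + 2)*(w + 3)*(w - 1)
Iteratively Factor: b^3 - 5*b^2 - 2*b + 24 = (b - 3)*(b^2 - 2*b - 8) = (b - 4)*(b - 3)*(b + 2)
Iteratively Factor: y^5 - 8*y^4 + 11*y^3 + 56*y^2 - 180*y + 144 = (y - 2)*(y^4 - 6*y^3 - y^2 + 54*y - 72) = (y - 4)*(y - 2)*(y^3 - 2*y^2 - 9*y + 18) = (y - 4)*(y - 2)*(y + 3)*(y^2 - 5*y + 6) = (y - 4)*(y - 3)*(y - 2)*(y + 3)*(y - 2)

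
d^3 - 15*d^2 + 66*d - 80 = (d - 8)*(d - 5)*(d - 2)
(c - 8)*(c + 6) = c^2 - 2*c - 48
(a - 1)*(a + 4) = a^2 + 3*a - 4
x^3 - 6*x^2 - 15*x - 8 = (x - 8)*(x + 1)^2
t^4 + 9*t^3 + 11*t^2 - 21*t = t*(t - 1)*(t + 3)*(t + 7)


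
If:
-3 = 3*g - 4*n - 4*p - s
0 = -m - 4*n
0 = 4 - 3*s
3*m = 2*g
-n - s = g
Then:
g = -8/5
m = -16/15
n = 4/15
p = -21/20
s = 4/3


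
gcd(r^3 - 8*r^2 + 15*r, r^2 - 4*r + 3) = r - 3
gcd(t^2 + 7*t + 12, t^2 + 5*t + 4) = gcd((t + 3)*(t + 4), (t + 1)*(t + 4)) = t + 4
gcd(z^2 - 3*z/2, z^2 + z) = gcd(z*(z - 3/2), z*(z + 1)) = z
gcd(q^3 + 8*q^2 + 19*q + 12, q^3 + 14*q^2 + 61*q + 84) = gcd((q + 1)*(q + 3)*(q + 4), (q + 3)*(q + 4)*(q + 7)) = q^2 + 7*q + 12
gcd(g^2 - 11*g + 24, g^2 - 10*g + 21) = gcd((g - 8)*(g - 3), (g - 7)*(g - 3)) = g - 3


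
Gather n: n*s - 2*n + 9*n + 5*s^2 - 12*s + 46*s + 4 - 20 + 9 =n*(s + 7) + 5*s^2 + 34*s - 7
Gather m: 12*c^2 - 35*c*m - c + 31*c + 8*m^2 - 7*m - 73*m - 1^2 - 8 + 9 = 12*c^2 + 30*c + 8*m^2 + m*(-35*c - 80)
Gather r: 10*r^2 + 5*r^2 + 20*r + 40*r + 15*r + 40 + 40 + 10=15*r^2 + 75*r + 90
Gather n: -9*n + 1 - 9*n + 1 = 2 - 18*n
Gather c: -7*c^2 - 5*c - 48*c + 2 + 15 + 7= -7*c^2 - 53*c + 24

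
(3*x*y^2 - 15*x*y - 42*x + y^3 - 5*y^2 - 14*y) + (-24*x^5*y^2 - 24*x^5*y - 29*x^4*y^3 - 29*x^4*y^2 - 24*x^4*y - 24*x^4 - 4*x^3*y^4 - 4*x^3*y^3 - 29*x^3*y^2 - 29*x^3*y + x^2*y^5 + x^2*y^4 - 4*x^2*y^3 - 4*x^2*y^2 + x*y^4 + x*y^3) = -24*x^5*y^2 - 24*x^5*y - 29*x^4*y^3 - 29*x^4*y^2 - 24*x^4*y - 24*x^4 - 4*x^3*y^4 - 4*x^3*y^3 - 29*x^3*y^2 - 29*x^3*y + x^2*y^5 + x^2*y^4 - 4*x^2*y^3 - 4*x^2*y^2 + x*y^4 + x*y^3 + 3*x*y^2 - 15*x*y - 42*x + y^3 - 5*y^2 - 14*y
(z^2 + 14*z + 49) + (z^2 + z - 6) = 2*z^2 + 15*z + 43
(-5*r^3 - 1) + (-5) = -5*r^3 - 6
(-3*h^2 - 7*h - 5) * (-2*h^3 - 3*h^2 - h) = 6*h^5 + 23*h^4 + 34*h^3 + 22*h^2 + 5*h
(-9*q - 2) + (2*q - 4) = -7*q - 6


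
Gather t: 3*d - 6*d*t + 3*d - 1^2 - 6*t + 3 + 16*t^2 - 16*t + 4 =6*d + 16*t^2 + t*(-6*d - 22) + 6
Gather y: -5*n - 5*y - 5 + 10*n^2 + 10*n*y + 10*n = 10*n^2 + 5*n + y*(10*n - 5) - 5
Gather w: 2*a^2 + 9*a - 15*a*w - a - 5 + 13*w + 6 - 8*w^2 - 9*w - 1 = 2*a^2 + 8*a - 8*w^2 + w*(4 - 15*a)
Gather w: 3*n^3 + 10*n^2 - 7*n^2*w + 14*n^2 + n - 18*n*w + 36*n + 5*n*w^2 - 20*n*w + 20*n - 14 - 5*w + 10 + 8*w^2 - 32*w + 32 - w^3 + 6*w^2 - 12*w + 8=3*n^3 + 24*n^2 + 57*n - w^3 + w^2*(5*n + 14) + w*(-7*n^2 - 38*n - 49) + 36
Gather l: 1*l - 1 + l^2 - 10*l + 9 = l^2 - 9*l + 8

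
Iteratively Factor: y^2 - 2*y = (y - 2)*(y)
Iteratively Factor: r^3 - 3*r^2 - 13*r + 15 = (r + 3)*(r^2 - 6*r + 5) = (r - 1)*(r + 3)*(r - 5)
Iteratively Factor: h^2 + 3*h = (h)*(h + 3)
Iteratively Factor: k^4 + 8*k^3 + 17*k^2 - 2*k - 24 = (k + 2)*(k^3 + 6*k^2 + 5*k - 12) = (k + 2)*(k + 3)*(k^2 + 3*k - 4) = (k - 1)*(k + 2)*(k + 3)*(k + 4)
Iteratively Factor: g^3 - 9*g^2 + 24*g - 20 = (g - 2)*(g^2 - 7*g + 10) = (g - 2)^2*(g - 5)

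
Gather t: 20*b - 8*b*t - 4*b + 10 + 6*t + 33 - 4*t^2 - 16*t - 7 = 16*b - 4*t^2 + t*(-8*b - 10) + 36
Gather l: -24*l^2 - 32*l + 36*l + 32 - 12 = -24*l^2 + 4*l + 20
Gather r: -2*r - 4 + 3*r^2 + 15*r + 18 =3*r^2 + 13*r + 14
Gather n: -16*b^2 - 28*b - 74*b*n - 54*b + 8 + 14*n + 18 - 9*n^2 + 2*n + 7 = -16*b^2 - 82*b - 9*n^2 + n*(16 - 74*b) + 33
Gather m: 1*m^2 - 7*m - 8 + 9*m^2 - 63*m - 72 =10*m^2 - 70*m - 80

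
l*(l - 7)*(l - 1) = l^3 - 8*l^2 + 7*l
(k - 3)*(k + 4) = k^2 + k - 12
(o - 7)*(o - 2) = o^2 - 9*o + 14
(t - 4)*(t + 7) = t^2 + 3*t - 28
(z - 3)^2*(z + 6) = z^3 - 27*z + 54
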